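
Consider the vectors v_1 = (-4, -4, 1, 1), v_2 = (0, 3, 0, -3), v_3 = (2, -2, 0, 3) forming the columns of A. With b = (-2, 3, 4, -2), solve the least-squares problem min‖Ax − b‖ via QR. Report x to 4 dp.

x = (2.1538, 5.7692, 3.7692)

v_1 = (-4, -4, 1, 1); ‖v_1‖ = 5.8310, so e_1 = (-0.6860, -0.6860, 0.1715, 0.1715).
e_1·v_2 = (-0.6860)·0 + (-0.6860)·3 + 0.1715·0 + 0.1715·(-3) = -2.5725.
u_2 = v_2 + 2.5725·e_1 = (-1.7647, 1.2353, 0.4412, -2.5588).
‖u_2‖ = 3.3738, so e_2 = (-0.5231, 0.3661, 0.1308, -0.7584).
e_1·v_3 = (-0.6860)·2 + (-0.6860)·(-2) + 0.1715·0 + 0.1715·3 = 0.5145; e_2·v_3 = (-0.5231)·2 + 0.3661·(-2) + 0.1308·0 + (-0.7584)·3 = -4.0538.
u_3 = v_3 − 0.5145·e_1 + 4.0538·e_2 = (0.2326, -0.1628, 0.4419, -0.1628).
‖u_3‖ = 0.5498, so e_3 = (0.4230, -0.2961, 0.8036, -0.2961).
Qᵀb = (-0.3430, 4.1845, 2.0725).
Back-substitute: x_3 = 2.0725/0.5498 = 3.7692.
x_2 = (4.1845 + 4.0538·3.7692)/3.3738 = 5.7692.
x_1 = (-0.3430 + 2.5725·5.7692 − 0.5145·3.7692)/5.8310 = 2.1538.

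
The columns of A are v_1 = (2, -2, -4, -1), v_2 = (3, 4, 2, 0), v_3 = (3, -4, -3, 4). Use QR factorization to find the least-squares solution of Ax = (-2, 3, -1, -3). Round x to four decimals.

x = (0.5735, -0.0221, -0.7981)

v_1 = (2, -2, -4, -1); ‖v_1‖ = 5.0000, so e_1 = (0.4000, -0.4000, -0.8000, -0.2000).
e_1·v_2 = 0.4000·3 + (-0.4000)·4 + (-0.8000)·2 + (-0.2000)·0 = -2.0000.
u_2 = v_2 + 2.0000·e_1 = (3.8000, 3.2000, 0.4000, -0.4000).
‖u_2‖ = 5.0000, so e_2 = (0.7600, 0.6400, 0.0800, -0.0800).
e_1·v_3 = 0.4000·3 + (-0.4000)·(-4) + (-0.8000)·(-3) + (-0.2000)·4 = 4.4000; e_2·v_3 = 0.7600·3 + 0.6400·(-4) + 0.0800·(-3) + (-0.0800)·4 = -0.8400.
u_3 = v_3 − 4.4000·e_1 + 0.8400·e_2 = (1.8784, -1.7024, 0.5872, 4.8128).
‖u_3‖ = 5.4712, so e_3 = (0.3433, -0.3112, 0.1073, 0.8797).
Qᵀb = (-0.6000, 0.5600, -4.3664).
Back-substitute: x_3 = -4.3664/5.4712 = -0.7981.
x_2 = (0.5600 + 0.8400·(-0.7981))/5.0000 = -0.0221.
x_1 = (-0.6000 + 2.0000·(-0.0221) − 4.4000·(-0.7981))/5.0000 = 0.5735.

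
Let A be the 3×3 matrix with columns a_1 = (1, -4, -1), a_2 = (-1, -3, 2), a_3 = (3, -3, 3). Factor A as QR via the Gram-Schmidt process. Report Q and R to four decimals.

a_1 = (1, -4, -1); ‖a_1‖ = 4.2426, so q_1 = (0.2357, -0.9428, -0.2357).
q_1·a_2 = 0.2357·(-1) + (-0.9428)·(-3) + (-0.2357)·2 = 2.1213.
u_2 = a_2 − 2.1213·q_1 = (-1.5000, -1.0000, 2.5000).
‖u_2‖ = 3.0822, so q_2 = (-0.4867, -0.3244, 0.8111).
q_1·a_3 = 0.2357·3 + (-0.9428)·(-3) + (-0.2357)·3 = 2.8284; q_2·a_3 = (-0.4867)·3 + (-0.3244)·(-3) + 0.8111·3 = 1.9467.
u_3 = a_3 − 2.8284·q_1 − 1.9467·q_2 = (3.2807, 0.2982, 2.0877).
‖u_3‖ = 3.9001, so q_3 = (0.8412, 0.0765, 0.5353).

Q = [[0.2357, -0.4867, 0.8412], [-0.9428, -0.3244, 0.0765], [-0.2357, 0.8111, 0.5353]], R = [[4.2426, 2.1213, 2.8284], [0.0000, 3.0822, 1.9467], [0.0000, 0.0000, 3.9001]]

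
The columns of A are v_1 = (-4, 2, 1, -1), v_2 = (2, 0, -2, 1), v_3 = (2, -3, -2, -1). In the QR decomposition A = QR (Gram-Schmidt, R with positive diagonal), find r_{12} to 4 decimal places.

v_1 = (-4, 2, 1, -1); ‖v_1‖ = 4.6904, so q_1 = (-0.8528, 0.4264, 0.2132, -0.2132).
r_{12} = q_1·v_2 = -2.3452.

r_{12} = -2.3452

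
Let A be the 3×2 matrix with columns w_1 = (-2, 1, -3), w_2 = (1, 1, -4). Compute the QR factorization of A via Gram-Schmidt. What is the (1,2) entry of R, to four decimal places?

r_{12} = 2.9399

w_1 = (-2, 1, -3); ‖w_1‖ = 3.7417, so q_1 = (-0.5345, 0.2673, -0.8018).
r_{12} = q_1·w_2 = 2.9399.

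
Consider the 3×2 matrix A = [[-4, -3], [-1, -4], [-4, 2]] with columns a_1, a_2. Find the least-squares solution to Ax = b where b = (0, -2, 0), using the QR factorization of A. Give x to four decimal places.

x = (-0.0067, 0.2777)

a_1 = (-4, -1, -4); ‖a_1‖ = 5.7446, so e_1 = (-0.6963, -0.1741, -0.6963).
e_1·a_2 = (-0.6963)·(-3) + (-0.1741)·(-4) + (-0.6963)·2 = 1.3926.
u_2 = a_2 − 1.3926·e_1 = (-2.0303, -3.7576, 2.9697).
‖u_2‖ = 5.2020, so e_2 = (-0.3903, -0.7223, 0.5709).
Qᵀb = (0.3482, 1.4447).
Back-substitute: x_2 = 1.4447/5.2020 = 0.2777.
x_1 = (0.3482 − 1.3926·0.2777)/5.7446 = -0.0067.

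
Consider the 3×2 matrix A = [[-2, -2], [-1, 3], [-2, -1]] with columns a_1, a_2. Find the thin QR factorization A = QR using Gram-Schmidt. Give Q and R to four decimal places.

Q = [[-0.6667, -0.3698], [-0.3333, 0.9245], [-0.6667, -0.0925]], R = [[3.0000, 1.0000], [0.0000, 3.6056]]

a_1 = (-2, -1, -2); ‖a_1‖ = 3.0000, so q_1 = (-0.6667, -0.3333, -0.6667).
q_1·a_2 = (-0.6667)·(-2) + (-0.3333)·3 + (-0.6667)·(-1) = 1.0000.
u_2 = a_2 − 1.0000·q_1 = (-1.3333, 3.3333, -0.3333).
‖u_2‖ = 3.6056, so q_2 = (-0.3698, 0.9245, -0.0925).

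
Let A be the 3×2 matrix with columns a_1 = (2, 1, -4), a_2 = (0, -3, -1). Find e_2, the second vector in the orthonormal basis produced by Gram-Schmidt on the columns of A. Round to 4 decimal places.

e_1 = a_1/‖a_1‖ = (2, 1, -4)/4.5826 = (0.4364, 0.2182, -0.8729).
r_{12} = e_1·a_2 = 0.2182.
u_2 = a_2 − 0.2182·e_1 = (-0.0952, -3.0476, -0.8095).
‖u_2‖ = 3.1547, so e_2 = (-0.0302, -0.9660, -0.2566).

e_2 = (-0.0302, -0.9660, -0.2566)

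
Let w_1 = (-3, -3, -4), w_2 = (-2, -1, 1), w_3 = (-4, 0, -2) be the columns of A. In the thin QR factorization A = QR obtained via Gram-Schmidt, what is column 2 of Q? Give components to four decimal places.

q_2 = (-0.6794, -0.2435, 0.6922)

w_1 = (-3, -3, -4); ‖w_1‖ = 5.8310, so q_1 = (-0.5145, -0.5145, -0.6860).
q_1·w_2 = (-0.5145)·(-2) + (-0.5145)·(-1) + (-0.6860)·1 = 0.8575.
u_2 = w_2 − 0.8575·q_1 = (-1.5588, -0.5588, 1.5882).
‖u_2‖ = 2.2945, so q_2 = (-0.6794, -0.2435, 0.6922).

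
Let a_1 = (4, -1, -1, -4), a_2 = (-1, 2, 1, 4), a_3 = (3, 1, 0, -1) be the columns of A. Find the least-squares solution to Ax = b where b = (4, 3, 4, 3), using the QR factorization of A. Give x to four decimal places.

x = (-0.4576, 0.8136, 2.0847)

a_1 = (4, -1, -1, -4); ‖a_1‖ = 5.8310, so e_1 = (0.6860, -0.1715, -0.1715, -0.6860).
e_1·a_2 = 0.6860·(-1) + (-0.1715)·2 + (-0.1715)·1 + (-0.6860)·4 = -3.9445.
u_2 = a_2 + 3.9445·e_1 = (1.7059, 1.3235, 0.3235, 1.2941).
‖u_2‖ = 2.5379, so e_2 = (0.6722, 0.5215, 0.1275, 0.5099).
e_1·a_3 = 0.6860·3 + (-0.1715)·1 + (-0.1715)·0 + (-0.6860)·(-1) = 2.5725; e_2·a_3 = 0.6722·3 + 0.5215·1 + 0.1275·0 + 0.5099·(-1) = 2.0280.
u_3 = a_3 − 2.5725·e_1 − 2.0280·e_2 = (-0.1279, 0.3836, 0.1826, -0.2694).
‖u_3‖ = 0.5190, so e_3 = (-0.2463, 0.7390, 0.3519, -0.5190).
Qᵀb = (-0.5145, 6.2927, 1.0821).
Back-substitute: x_3 = 1.0821/0.5190 = 2.0847.
x_2 = (6.2927 − 2.0280·2.0847)/2.5379 = 0.8136.
x_1 = (-0.5145 + 3.9445·0.8136 − 2.5725·2.0847)/5.8310 = -0.4576.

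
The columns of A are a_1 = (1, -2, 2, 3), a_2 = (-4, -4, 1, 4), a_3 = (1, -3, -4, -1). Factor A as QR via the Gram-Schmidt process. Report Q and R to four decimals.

Q = [[0.2357, -0.8980, 0.3691], [-0.4714, -0.3592, -0.6298], [0.4714, -0.1796, -0.6773], [0.7071, 0.1796, -0.0914]], R = [[4.2426, 4.2426, -0.9428], [0.0000, 5.5678, 0.7184], [0.0000, 0.0000, 5.0591]]

e_1 = a_1/‖a_1‖ = (1, -2, 2, 3)/4.2426 = (0.2357, -0.4714, 0.4714, 0.7071).
r_{12} = e_1·a_2 = 4.2426.
u_2 = a_2 − 4.2426·e_1 = (-5.0000, -2.0000, -1.0000, 1.0000).
‖u_2‖ = 5.5678, so e_2 = (-0.8980, -0.3592, -0.1796, 0.1796).
r_{13} = e_1·a_3 = -0.9428; r_{23} = e_2·a_3 = 0.7184.
u_3 = a_3 + 0.9428·e_1 − 0.7184·e_2 = (1.8674, -3.1864, -3.4265, -0.4624).
‖u_3‖ = 5.0591, so e_3 = (0.3691, -0.6298, -0.6773, -0.0914).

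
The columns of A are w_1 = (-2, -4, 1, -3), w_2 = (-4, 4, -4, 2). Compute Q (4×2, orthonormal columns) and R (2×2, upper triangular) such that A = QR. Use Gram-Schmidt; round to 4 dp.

w_1 = (-2, -4, 1, -3); ‖w_1‖ = 5.4772, so e_1 = (-0.3651, -0.7303, 0.1826, -0.5477).
e_1·w_2 = (-0.3651)·(-4) + (-0.7303)·4 + 0.1826·(-4) + (-0.5477)·2 = -3.2863.
u_2 = w_2 + 3.2863·e_1 = (-5.2000, 1.6000, -3.4000, 0.2000).
‖u_2‖ = 6.4187, so e_2 = (-0.8101, 0.2493, -0.5297, 0.0312).

Q = [[-0.3651, -0.8101], [-0.7303, 0.2493], [0.1826, -0.5297], [-0.5477, 0.0312]], R = [[5.4772, -3.2863], [0.0000, 6.4187]]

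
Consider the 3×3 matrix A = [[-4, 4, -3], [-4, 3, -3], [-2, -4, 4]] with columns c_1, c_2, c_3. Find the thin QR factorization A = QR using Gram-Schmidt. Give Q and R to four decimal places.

c_1 = (-4, -4, -2); ‖c_1‖ = 6.0000, so e_1 = (-0.6667, -0.6667, -0.3333).
e_1·c_2 = (-0.6667)·4 + (-0.6667)·3 + (-0.3333)·(-4) = -3.3333.
u_2 = c_2 + 3.3333·e_1 = (1.7778, 0.7778, -5.1111).
‖u_2‖ = 5.4671, so e_2 = (0.3252, 0.1423, -0.9349).
e_1·c_3 = (-0.6667)·(-3) + (-0.6667)·(-3) + (-0.3333)·4 = 2.6667; e_2·c_3 = 0.3252·(-3) + 0.1423·(-3) + (-0.9349)·4 = -5.1419.
u_3 = c_3 − 2.6667·e_1 + 5.1419·e_2 = (0.4498, -0.4907, 0.0818).
‖u_3‖ = 0.6707, so e_3 = (0.6707, -0.7317, 0.1219).

Q = [[-0.6667, 0.3252, 0.6707], [-0.6667, 0.1423, -0.7317], [-0.3333, -0.9349, 0.1219]], R = [[6.0000, -3.3333, 2.6667], [0.0000, 5.4671, -5.1419], [0.0000, 0.0000, 0.6707]]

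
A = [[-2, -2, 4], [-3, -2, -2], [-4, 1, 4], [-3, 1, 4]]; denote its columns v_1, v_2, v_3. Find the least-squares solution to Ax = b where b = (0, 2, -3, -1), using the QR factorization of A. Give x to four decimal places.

e_1 = v_1/‖v_1‖ = (-2, -3, -4, -3)/6.1644 = (-0.3244, -0.4867, -0.6489, -0.4867).
r_{12} = e_1·v_2 = 0.4867.
u_2 = v_2 − 0.4867·e_1 = (-1.8421, -1.7632, 1.3158, 1.2368).
‖u_2‖ = 3.1246, so e_2 = (-0.5895, -0.5643, 0.4211, 0.3958).
r_{13} = e_1·v_3 = -4.8666; r_{23} = e_2·v_3 = 2.0382.
u_3 = v_3 + 4.8666·e_1 − 2.0382·e_2 = (3.6226, -3.2183, -0.0162, 0.8248).
‖u_3‖ = 4.9155, so e_3 = (0.7370, -0.6547, -0.0033, 0.1678).
Qᵀb = (1.4600, -2.7877, -1.4674).
Back-substitute: x_3 = -1.4674/4.9155 = -0.2985.
x_2 = (-2.7877 − 2.0382·(-0.2985))/3.1246 = -0.6975.
x_1 = (1.4600 − 0.4867·(-0.6975) + 4.8666·(-0.2985))/6.1644 = 0.0562.

x = (0.0562, -0.6975, -0.2985)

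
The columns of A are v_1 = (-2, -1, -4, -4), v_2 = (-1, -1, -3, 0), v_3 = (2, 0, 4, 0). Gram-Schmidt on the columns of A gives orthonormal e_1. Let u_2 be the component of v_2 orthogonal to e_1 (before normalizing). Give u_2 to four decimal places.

v_1 = (-2, -1, -4, -4); ‖v_1‖ = 6.0828, so e_1 = (-0.3288, -0.1644, -0.6576, -0.6576).
e_1·v_2 = (-0.3288)·(-1) + (-0.1644)·(-1) + (-0.6576)·(-3) + (-0.6576)·0 = 2.4660.
u_2 = v_2 − 2.4660·e_1 = (-0.1892, -0.5946, -1.3784, 1.6216).

u_2 = (-0.1892, -0.5946, -1.3784, 1.6216)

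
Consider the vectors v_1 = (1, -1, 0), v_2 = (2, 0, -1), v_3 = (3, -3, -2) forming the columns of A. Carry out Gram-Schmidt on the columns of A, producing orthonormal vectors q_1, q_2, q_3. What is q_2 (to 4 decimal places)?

v_1 = (1, -1, 0); ‖v_1‖ = 1.4142, so q_1 = (0.7071, -0.7071, 0.0000).
q_1·v_2 = 0.7071·2 + (-0.7071)·0 + 0.0000·(-1) = 1.4142.
u_2 = v_2 − 1.4142·q_1 = (1.0000, 1.0000, -1.0000).
‖u_2‖ = 1.7321, so q_2 = (0.5774, 0.5774, -0.5774).

q_2 = (0.5774, 0.5774, -0.5774)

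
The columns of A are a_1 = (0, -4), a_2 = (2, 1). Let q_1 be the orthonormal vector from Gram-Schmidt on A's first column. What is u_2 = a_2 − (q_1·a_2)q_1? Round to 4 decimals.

u_2 = (2.0000, 0.0000)

q_1 = a_1/‖a_1‖ = (0, -4)/4.0000 = (0.0000, -1.0000).
r_{12} = q_1·a_2 = -1.0000.
u_2 = a_2 + 1.0000·q_1 = (2.0000, 0.0000).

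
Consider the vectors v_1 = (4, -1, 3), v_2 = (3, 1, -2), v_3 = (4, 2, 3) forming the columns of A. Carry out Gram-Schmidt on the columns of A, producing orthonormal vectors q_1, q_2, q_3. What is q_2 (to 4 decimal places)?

v_1 = (4, -1, 3); ‖v_1‖ = 5.0990, so q_1 = (0.7845, -0.1961, 0.5883).
q_1·v_2 = 0.7845·3 + (-0.1961)·1 + 0.5883·(-2) = 0.9806.
u_2 = v_2 − 0.9806·q_1 = (2.2308, 1.1923, -2.5769).
‖u_2‖ = 3.6109, so q_2 = (0.6178, 0.3302, -0.7137).

q_2 = (0.6178, 0.3302, -0.7137)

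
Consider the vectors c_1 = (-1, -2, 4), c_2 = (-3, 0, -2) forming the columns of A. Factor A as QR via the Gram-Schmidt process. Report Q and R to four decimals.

q_1 = c_1/‖c_1‖ = (-1, -2, 4)/4.5826 = (-0.2182, -0.4364, 0.8729).
r_{12} = q_1·c_2 = -1.0911.
u_2 = c_2 + 1.0911·q_1 = (-3.2381, -0.4762, -1.0476).
‖u_2‖ = 3.4365, so q_2 = (-0.9423, -0.1386, -0.3049).

Q = [[-0.2182, -0.9423], [-0.4364, -0.1386], [0.8729, -0.3049]], R = [[4.5826, -1.0911], [0.0000, 3.4365]]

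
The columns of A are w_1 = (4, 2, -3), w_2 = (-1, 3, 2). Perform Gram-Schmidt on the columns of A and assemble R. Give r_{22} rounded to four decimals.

q_1 = w_1/‖w_1‖ = (4, 2, -3)/5.3852 = (0.7428, 0.3714, -0.5571).
r_{12} = q_1·w_2 = -0.7428.
u_2 = w_2 + 0.7428·q_1 = (-0.4483, 3.2759, 1.5862).
r_{22} = ‖u_2‖ = 3.6672.

r_{22} = 3.6672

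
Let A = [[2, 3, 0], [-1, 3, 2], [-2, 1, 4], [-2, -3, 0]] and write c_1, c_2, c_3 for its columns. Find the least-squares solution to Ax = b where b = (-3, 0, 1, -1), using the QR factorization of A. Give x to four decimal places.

x = (-0.2000, -0.2000, 0.2000)

c_1 = (2, -1, -2, -2); ‖c_1‖ = 3.6056, so q_1 = (0.5547, -0.2774, -0.5547, -0.5547).
q_1·c_2 = 0.5547·3 + (-0.2774)·3 + (-0.5547)·1 + (-0.5547)·(-3) = 1.9415.
u_2 = c_2 − 1.9415·q_1 = (1.9231, 3.5385, 2.0769, -1.9231).
‖u_2‖ = 4.9225, so q_2 = (0.3907, 0.7188, 0.4219, -0.3907).
q_1·c_3 = 0.5547·0 + (-0.2774)·2 + (-0.5547)·4 + (-0.5547)·0 = -2.7735; q_2·c_3 = 0.3907·0 + 0.7188·2 + 0.4219·4 + (-0.3907)·0 = 3.1254.
u_3 = c_3 + 2.7735·q_1 − 3.1254·q_2 = (0.3175, -1.0159, 1.1429, -0.3175).
‖u_3‖ = 1.5936, so q_3 = (0.1992, -0.6375, 0.7171, -0.1992).
Qᵀb = (-1.6641, -0.3594, 0.3187).
Back-substitute: x_3 = 0.3187/1.5936 = 0.2000.
x_2 = (-0.3594 − 3.1254·0.2000)/4.9225 = -0.2000.
x_1 = (-1.6641 − 1.9415·(-0.2000) + 2.7735·0.2000)/3.6056 = -0.2000.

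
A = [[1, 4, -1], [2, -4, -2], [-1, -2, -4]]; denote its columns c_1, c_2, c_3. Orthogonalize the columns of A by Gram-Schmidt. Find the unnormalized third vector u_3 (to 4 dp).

u_3 = (-2.2642, -0.5660, -3.3962)

c_1 = (1, 2, -1); ‖c_1‖ = 2.4495, so e_1 = (0.4082, 0.8165, -0.4082).
e_1·c_2 = 0.4082·4 + 0.8165·(-4) + (-0.4082)·(-2) = -0.8165.
u_2 = c_2 + 0.8165·e_1 = (4.3333, -3.3333, -2.3333).
‖u_2‖ = 5.9442, so e_2 = (0.7290, -0.5608, -0.3925).
e_1·c_3 = 0.4082·(-1) + 0.8165·(-2) + (-0.4082)·(-4) = -0.4082; e_2·c_3 = 0.7290·(-1) + (-0.5608)·(-2) + (-0.3925)·(-4) = 1.9627.
u_3 = c_3 + 0.4082·e_1 − 1.9627·e_2 = (-2.2642, -0.5660, -3.3962).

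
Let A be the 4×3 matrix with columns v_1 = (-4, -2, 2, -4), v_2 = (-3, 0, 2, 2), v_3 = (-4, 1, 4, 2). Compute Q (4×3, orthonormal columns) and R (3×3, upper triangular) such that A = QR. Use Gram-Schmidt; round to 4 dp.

Q = [[-0.6325, -0.5606, 0.2510], [-0.3162, 0.1019, 0.6731], [0.3162, 0.4077, 0.6427], [-0.6325, 0.7135, -0.2662]], R = [[6.3246, 1.2649, 2.2136], [0.0000, 3.9243, 5.4023], [0.0000, 0.0000, 1.7075]]

e_1 = v_1/‖v_1‖ = (-4, -2, 2, -4)/6.3246 = (-0.6325, -0.3162, 0.3162, -0.6325).
r_{12} = e_1·v_2 = 1.2649.
u_2 = v_2 − 1.2649·e_1 = (-2.2000, 0.4000, 1.6000, 2.8000).
‖u_2‖ = 3.9243, so e_2 = (-0.5606, 0.1019, 0.4077, 0.7135).
r_{13} = e_1·v_3 = 2.2136; r_{23} = e_2·v_3 = 5.4023.
u_3 = v_3 − 2.2136·e_1 − 5.4023·e_2 = (0.4286, 1.1494, 1.0974, -0.4545).
‖u_3‖ = 1.7075, so e_3 = (0.2510, 0.6731, 0.6427, -0.2662).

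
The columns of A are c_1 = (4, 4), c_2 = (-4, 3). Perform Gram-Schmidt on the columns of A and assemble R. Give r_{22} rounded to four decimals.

r_{22} = 4.9497

e_1 = c_1/‖c_1‖ = (4, 4)/5.6569 = (0.7071, 0.7071).
r_{12} = e_1·c_2 = -0.7071.
u_2 = c_2 + 0.7071·e_1 = (-3.5000, 3.5000).
r_{22} = ‖u_2‖ = 4.9497.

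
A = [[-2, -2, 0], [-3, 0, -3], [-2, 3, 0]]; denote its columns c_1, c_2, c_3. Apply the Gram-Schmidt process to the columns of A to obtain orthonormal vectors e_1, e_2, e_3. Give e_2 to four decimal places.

c_1 = (-2, -3, -2); ‖c_1‖ = 4.1231, so e_1 = (-0.4851, -0.7276, -0.4851).
e_1·c_2 = (-0.4851)·(-2) + (-0.7276)·0 + (-0.4851)·3 = -0.4851.
u_2 = c_2 + 0.4851·e_1 = (-2.2353, -0.3529, 2.7647).
‖u_2‖ = 3.5728, so e_2 = (-0.6256, -0.0988, 0.7738).

e_2 = (-0.6256, -0.0988, 0.7738)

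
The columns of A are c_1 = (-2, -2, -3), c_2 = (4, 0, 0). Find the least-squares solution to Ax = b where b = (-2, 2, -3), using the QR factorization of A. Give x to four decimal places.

x = (0.3846, -0.3077)

e_1 = c_1/‖c_1‖ = (-2, -2, -3)/4.1231 = (-0.4851, -0.4851, -0.7276).
r_{12} = e_1·c_2 = -1.9403.
u_2 = c_2 + 1.9403·e_1 = (3.0588, -0.9412, -1.4118).
‖u_2‖ = 3.4979, so e_2 = (0.8745, -0.2691, -0.4036).
Qᵀb = (2.1828, -1.0763).
Back-substitute: x_2 = -1.0763/3.4979 = -0.3077.
x_1 = (2.1828 + 1.9403·(-0.3077))/4.1231 = 0.3846.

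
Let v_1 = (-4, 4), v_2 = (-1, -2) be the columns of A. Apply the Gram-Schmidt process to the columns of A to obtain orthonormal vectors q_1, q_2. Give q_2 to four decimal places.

q_2 = (-0.7071, -0.7071)

v_1 = (-4, 4); ‖v_1‖ = 5.6569, so q_1 = (-0.7071, 0.7071).
q_1·v_2 = (-0.7071)·(-1) + 0.7071·(-2) = -0.7071.
u_2 = v_2 + 0.7071·q_1 = (-1.5000, -1.5000).
‖u_2‖ = 2.1213, so q_2 = (-0.7071, -0.7071).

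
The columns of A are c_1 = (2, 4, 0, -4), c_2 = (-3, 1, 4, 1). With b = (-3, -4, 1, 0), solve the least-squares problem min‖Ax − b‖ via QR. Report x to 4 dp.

c_1 = (2, 4, 0, -4); ‖c_1‖ = 6.0000, so q_1 = (0.3333, 0.6667, 0.0000, -0.6667).
q_1·c_2 = 0.3333·(-3) + 0.6667·1 + 0.0000·4 + (-0.6667)·1 = -1.0000.
u_2 = c_2 + 1.0000·q_1 = (-2.6667, 1.6667, 4.0000, 0.3333).
‖u_2‖ = 5.0990, so q_2 = (-0.5230, 0.3269, 0.7845, 0.0654).
Qᵀb = (-3.6667, 1.0460).
Back-substitute: x_2 = 1.0460/5.0990 = 0.2051.
x_1 = (-3.6667 + 1.0000·0.2051)/6.0000 = -0.5769.

x = (-0.5769, 0.2051)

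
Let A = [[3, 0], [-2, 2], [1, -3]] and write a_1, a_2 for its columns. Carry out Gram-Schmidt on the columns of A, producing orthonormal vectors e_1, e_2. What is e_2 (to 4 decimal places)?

a_1 = (3, -2, 1); ‖a_1‖ = 3.7417, so e_1 = (0.8018, -0.5345, 0.2673).
e_1·a_2 = 0.8018·0 + (-0.5345)·2 + 0.2673·(-3) = -1.8708.
u_2 = a_2 + 1.8708·e_1 = (1.5000, 1.0000, -2.5000).
‖u_2‖ = 3.0822, so e_2 = (0.4867, 0.3244, -0.8111).

e_2 = (0.4867, 0.3244, -0.8111)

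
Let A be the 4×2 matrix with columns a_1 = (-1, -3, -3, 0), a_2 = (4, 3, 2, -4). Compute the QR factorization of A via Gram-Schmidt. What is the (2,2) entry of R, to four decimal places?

e_1 = a_1/‖a_1‖ = (-1, -3, -3, 0)/4.3589 = (-0.2294, -0.6882, -0.6882, 0.0000).
r_{12} = e_1·a_2 = -4.3589.
u_2 = a_2 + 4.3589·e_1 = (3.0000, 0.0000, -1.0000, -4.0000).
r_{22} = ‖u_2‖ = 5.0990.

r_{22} = 5.0990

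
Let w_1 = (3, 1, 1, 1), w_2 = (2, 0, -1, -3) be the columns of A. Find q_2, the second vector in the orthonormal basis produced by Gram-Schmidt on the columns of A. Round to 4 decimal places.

q_2 = (0.4058, -0.0451, -0.3156, -0.8566)

w_1 = (3, 1, 1, 1); ‖w_1‖ = 3.4641, so q_1 = (0.8660, 0.2887, 0.2887, 0.2887).
q_1·w_2 = 0.8660·2 + 0.2887·0 + 0.2887·(-1) + 0.2887·(-3) = 0.5774.
u_2 = w_2 − 0.5774·q_1 = (1.5000, -0.1667, -1.1667, -3.1667).
‖u_2‖ = 3.6968, so q_2 = (0.4058, -0.0451, -0.3156, -0.8566).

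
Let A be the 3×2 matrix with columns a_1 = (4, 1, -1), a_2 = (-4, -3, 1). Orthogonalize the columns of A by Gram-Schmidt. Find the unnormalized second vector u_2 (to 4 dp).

u_2 = (0.4444, -1.8889, -0.1111)

a_1 = (4, 1, -1); ‖a_1‖ = 4.2426, so q_1 = (0.9428, 0.2357, -0.2357).
q_1·a_2 = 0.9428·(-4) + 0.2357·(-3) + (-0.2357)·1 = -4.7140.
u_2 = a_2 + 4.7140·q_1 = (0.4444, -1.8889, -0.1111).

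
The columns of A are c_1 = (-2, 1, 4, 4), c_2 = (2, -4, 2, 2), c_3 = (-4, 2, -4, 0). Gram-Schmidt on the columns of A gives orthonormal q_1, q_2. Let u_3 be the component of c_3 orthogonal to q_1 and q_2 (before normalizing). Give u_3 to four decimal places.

u_3 = (-2.2222, -1.4815, -2.3704, 1.6296)

c_1 = (-2, 1, 4, 4); ‖c_1‖ = 6.0828, so q_1 = (-0.3288, 0.1644, 0.6576, 0.6576).
q_1·c_2 = (-0.3288)·2 + 0.1644·(-4) + 0.6576·2 + 0.6576·2 = 1.3152.
u_2 = c_2 − 1.3152·q_1 = (2.4324, -4.2162, 1.1351, 1.1351).
‖u_2‖ = 5.1255, so q_2 = (0.4746, -0.8226, 0.2215, 0.2215).
q_1·c_3 = (-0.3288)·(-4) + 0.1644·2 + 0.6576·(-4) + 0.6576·0 = -0.9864; q_2·c_3 = 0.4746·(-4) + (-0.8226)·2 + 0.2215·(-4) + 0.2215·0 = -4.4294.
u_3 = c_3 + 0.9864·q_1 + 4.4294·q_2 = (-2.2222, -1.4815, -2.3704, 1.6296).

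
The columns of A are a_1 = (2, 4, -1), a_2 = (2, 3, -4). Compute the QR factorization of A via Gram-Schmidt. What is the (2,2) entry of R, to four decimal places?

r_{22} = 3.1547

a_1 = (2, 4, -1); ‖a_1‖ = 4.5826, so q_1 = (0.4364, 0.8729, -0.2182).
q_1·a_2 = 0.4364·2 + 0.8729·3 + (-0.2182)·(-4) = 4.3644.
u_2 = a_2 − 4.3644·q_1 = (0.0952, -0.8095, -3.0476).
r_{22} = ‖u_2‖ = 3.1547.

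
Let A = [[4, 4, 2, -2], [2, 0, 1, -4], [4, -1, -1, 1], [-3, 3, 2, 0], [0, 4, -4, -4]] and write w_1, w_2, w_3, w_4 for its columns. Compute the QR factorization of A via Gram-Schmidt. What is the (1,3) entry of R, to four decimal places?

r_{13} = 0.0000

q_1 = w_1/‖w_1‖ = (4, 2, 4, -3, 0)/6.7082 = (0.5963, 0.2981, 0.5963, -0.4472, 0.0000).
r_{13} = q_1·w_3 = 0.0000.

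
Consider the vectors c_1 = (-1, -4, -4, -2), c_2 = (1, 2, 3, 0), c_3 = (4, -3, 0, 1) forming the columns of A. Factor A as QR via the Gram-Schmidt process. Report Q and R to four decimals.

Q = [[-0.1644, 0.2998, 0.7887], [-0.6576, -0.1874, -0.4420], [-0.6576, 0.5058, 0.0318], [-0.3288, -0.7869, 0.4261]], R = [[6.0828, -3.4524, 0.9864], [0.0000, 1.4426, 0.9742], [0.0000, 0.0000, 4.9069]]

c_1 = (-1, -4, -4, -2); ‖c_1‖ = 6.0828, so q_1 = (-0.1644, -0.6576, -0.6576, -0.3288).
q_1·c_2 = (-0.1644)·1 + (-0.6576)·2 + (-0.6576)·3 + (-0.3288)·0 = -3.4524.
u_2 = c_2 + 3.4524·q_1 = (0.4324, -0.2703, 0.7297, -1.1351).
‖u_2‖ = 1.4426, so q_2 = (0.2998, -0.1874, 0.5058, -0.7869).
q_1·c_3 = (-0.1644)·4 + (-0.6576)·(-3) + (-0.6576)·0 + (-0.3288)·1 = 0.9864; q_2·c_3 = 0.2998·4 + (-0.1874)·(-3) + 0.5058·0 + (-0.7869)·1 = 0.9742.
u_3 = c_3 − 0.9864·q_1 − 0.9742·q_2 = (3.8701, -2.1688, 0.1558, 2.0909).
‖u_3‖ = 4.9069, so q_3 = (0.7887, -0.4420, 0.0318, 0.4261).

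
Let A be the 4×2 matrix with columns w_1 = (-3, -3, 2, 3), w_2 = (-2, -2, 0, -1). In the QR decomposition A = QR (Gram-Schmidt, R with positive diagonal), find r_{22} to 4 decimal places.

e_1 = w_1/‖w_1‖ = (-3, -3, 2, 3)/5.5678 = (-0.5388, -0.5388, 0.3592, 0.5388).
r_{12} = e_1·w_2 = 1.6164.
u_2 = w_2 − 1.6164·e_1 = (-1.1290, -1.1290, -0.5806, -1.8710).
r_{22} = ‖u_2‖ = 2.5273.

r_{22} = 2.5273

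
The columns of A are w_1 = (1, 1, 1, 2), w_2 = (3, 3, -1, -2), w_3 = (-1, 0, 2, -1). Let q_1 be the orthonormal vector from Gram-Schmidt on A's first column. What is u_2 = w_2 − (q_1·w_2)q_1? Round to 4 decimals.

u_2 = (2.8571, 2.8571, -1.1429, -2.2857)

q_1 = w_1/‖w_1‖ = (1, 1, 1, 2)/2.6458 = (0.3780, 0.3780, 0.3780, 0.7559).
r_{12} = q_1·w_2 = 0.3780.
u_2 = w_2 − 0.3780·q_1 = (2.8571, 2.8571, -1.1429, -2.2857).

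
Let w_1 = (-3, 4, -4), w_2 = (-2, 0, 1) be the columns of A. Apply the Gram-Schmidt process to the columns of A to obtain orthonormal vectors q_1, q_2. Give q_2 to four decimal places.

w_1 = (-3, 4, -4); ‖w_1‖ = 6.4031, so q_1 = (-0.4685, 0.6247, -0.6247).
q_1·w_2 = (-0.4685)·(-2) + 0.6247·0 + (-0.6247)·1 = 0.3123.
u_2 = w_2 − 0.3123·q_1 = (-1.8537, -0.1951, 1.1951).
‖u_2‖ = 2.2141, so q_2 = (-0.8372, -0.0881, 0.5398).

q_2 = (-0.8372, -0.0881, 0.5398)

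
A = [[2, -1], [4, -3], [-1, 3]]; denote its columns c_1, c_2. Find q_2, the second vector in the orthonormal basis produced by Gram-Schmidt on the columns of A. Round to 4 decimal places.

c_1 = (2, 4, -1); ‖c_1‖ = 4.5826, so q_1 = (0.4364, 0.8729, -0.2182).
q_1·c_2 = 0.4364·(-1) + 0.8729·(-3) + (-0.2182)·3 = -3.7097.
u_2 = c_2 + 3.7097·q_1 = (0.6190, 0.2381, 2.1905).
‖u_2‖ = 2.2887, so q_2 = (0.2705, 0.1040, 0.9571).

q_2 = (0.2705, 0.1040, 0.9571)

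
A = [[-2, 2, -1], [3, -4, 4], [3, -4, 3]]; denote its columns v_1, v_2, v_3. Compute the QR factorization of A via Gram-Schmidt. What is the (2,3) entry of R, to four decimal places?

r_{23} = -1.2060

q_1 = v_1/‖v_1‖ = (-2, 3, 3)/4.6904 = (-0.4264, 0.6396, 0.6396).
r_{12} = q_1·v_2 = -5.9696.
u_2 = v_2 + 5.9696·q_1 = (-0.5455, -0.1818, -0.1818).
‖u_2‖ = 0.6030, so q_2 = (-0.9045, -0.3015, -0.3015).
r_{23} = q_2·v_3 = -1.2060.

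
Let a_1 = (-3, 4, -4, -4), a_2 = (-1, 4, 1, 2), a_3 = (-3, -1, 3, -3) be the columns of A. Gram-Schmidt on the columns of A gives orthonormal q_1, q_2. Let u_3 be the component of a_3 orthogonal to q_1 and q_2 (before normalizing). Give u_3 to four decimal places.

u_3 = (-2.8747, -0.5851, 3.6763, -2.1054)

a_1 = (-3, 4, -4, -4); ‖a_1‖ = 7.5498, so q_1 = (-0.3974, 0.5298, -0.5298, -0.5298).
q_1·a_2 = (-0.3974)·(-1) + 0.5298·4 + (-0.5298)·1 + (-0.5298)·2 = 0.9272.
u_2 = a_2 − 0.9272·q_1 = (-0.6316, 3.5088, 1.4912, 2.4912).
‖u_2‖ = 4.5979, so q_2 = (-0.1374, 0.7631, 0.3243, 0.5418).
q_1·a_3 = (-0.3974)·(-3) + 0.5298·(-1) + (-0.5298)·3 + (-0.5298)·(-3) = 0.6623; q_2·a_3 = (-0.1374)·(-3) + 0.7631·(-1) + 0.3243·3 + 0.5418·(-3) = -1.0035.
u_3 = a_3 − 0.6623·q_1 + 1.0035·q_2 = (-2.8747, -0.5851, 3.6763, -2.1054).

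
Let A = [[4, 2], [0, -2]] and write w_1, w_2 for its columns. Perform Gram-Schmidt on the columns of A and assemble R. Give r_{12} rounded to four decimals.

e_1 = w_1/‖w_1‖ = (4, 0)/4.0000 = (1.0000, 0.0000).
r_{12} = e_1·w_2 = 2.0000.

r_{12} = 2.0000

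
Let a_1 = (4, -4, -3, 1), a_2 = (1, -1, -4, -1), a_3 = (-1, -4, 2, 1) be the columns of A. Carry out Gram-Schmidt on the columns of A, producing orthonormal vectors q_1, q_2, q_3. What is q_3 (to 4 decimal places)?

q_1 = a_1/‖a_1‖ = (4, -4, -3, 1)/6.4807 = (0.6172, -0.6172, -0.4629, 0.1543).
r_{12} = q_1·a_2 = 2.9318.
u_2 = a_2 − 2.9318·q_1 = (-0.8095, 0.8095, -2.6429, -1.4524).
‖u_2‖ = 3.2256, so q_2 = (-0.2510, 0.2510, -0.8193, -0.4503).
r_{13} = q_1·a_3 = 1.0801; r_{23} = q_2·a_3 = -2.8418.
u_3 = a_3 − 1.0801·q_1 + 2.8418·q_2 = (-2.3799, -2.6201, 0.1716, -0.4462).
‖u_3‖ = 3.5718, so q_3 = (-0.6663, -0.7336, 0.0481, -0.1249).

q_3 = (-0.6663, -0.7336, 0.0481, -0.1249)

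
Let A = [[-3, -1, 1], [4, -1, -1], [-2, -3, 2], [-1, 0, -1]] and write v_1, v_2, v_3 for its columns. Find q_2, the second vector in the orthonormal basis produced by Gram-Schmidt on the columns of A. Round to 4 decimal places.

q_2 = (-0.1568, -0.5227, -0.8363, 0.0523)

v_1 = (-3, 4, -2, -1); ‖v_1‖ = 5.4772, so q_1 = (-0.5477, 0.7303, -0.3651, -0.1826).
q_1·v_2 = (-0.5477)·(-1) + 0.7303·(-1) + (-0.3651)·(-3) + (-0.1826)·0 = 0.9129.
u_2 = v_2 − 0.9129·q_1 = (-0.5000, -1.6667, -2.6667, 0.1667).
‖u_2‖ = 3.1885, so q_2 = (-0.1568, -0.5227, -0.8363, 0.0523).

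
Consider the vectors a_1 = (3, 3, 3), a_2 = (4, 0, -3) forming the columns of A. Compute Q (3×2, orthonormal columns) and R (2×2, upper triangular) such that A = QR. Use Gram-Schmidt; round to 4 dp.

Q = [[0.5774, 0.7383], [0.5774, -0.0671], [0.5774, -0.6712]], R = [[5.1962, 0.5774], [0.0000, 4.9666]]

a_1 = (3, 3, 3); ‖a_1‖ = 5.1962, so q_1 = (0.5774, 0.5774, 0.5774).
q_1·a_2 = 0.5774·4 + 0.5774·0 + 0.5774·(-3) = 0.5774.
u_2 = a_2 − 0.5774·q_1 = (3.6667, -0.3333, -3.3333).
‖u_2‖ = 4.9666, so q_2 = (0.7383, -0.0671, -0.6712).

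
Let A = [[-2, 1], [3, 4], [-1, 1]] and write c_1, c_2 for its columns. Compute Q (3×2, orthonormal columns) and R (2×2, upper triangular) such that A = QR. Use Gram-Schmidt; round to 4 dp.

Q = [[-0.5345, 0.6540], [0.8018, 0.5927], [-0.2673, 0.4701]], R = [[3.7417, 2.4054], [0.0000, 3.4949]]

q_1 = c_1/‖c_1‖ = (-2, 3, -1)/3.7417 = (-0.5345, 0.8018, -0.2673).
r_{12} = q_1·c_2 = 2.4054.
u_2 = c_2 − 2.4054·q_1 = (2.2857, 2.0714, 1.6429).
‖u_2‖ = 3.4949, so q_2 = (0.6540, 0.5927, 0.4701).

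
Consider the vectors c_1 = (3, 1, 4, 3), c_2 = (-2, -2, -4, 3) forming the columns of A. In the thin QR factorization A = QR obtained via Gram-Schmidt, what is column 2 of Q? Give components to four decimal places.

c_1 = (3, 1, 4, 3); ‖c_1‖ = 5.9161, so e_1 = (0.5071, 0.1690, 0.6761, 0.5071).
e_1·c_2 = 0.5071·(-2) + 0.1690·(-2) + 0.6761·(-4) + 0.5071·3 = -2.5355.
u_2 = c_2 + 2.5355·e_1 = (-0.7143, -1.5714, -2.2857, 4.2857).
‖u_2‖ = 5.1547, so e_2 = (-0.1386, -0.3049, -0.4434, 0.8314).

e_2 = (-0.1386, -0.3049, -0.4434, 0.8314)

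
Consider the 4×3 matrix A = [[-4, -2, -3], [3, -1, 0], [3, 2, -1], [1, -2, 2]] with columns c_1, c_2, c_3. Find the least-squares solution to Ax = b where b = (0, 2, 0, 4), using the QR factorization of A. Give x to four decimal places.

c_1 = (-4, 3, 3, 1); ‖c_1‖ = 5.9161, so e_1 = (-0.6761, 0.5071, 0.5071, 0.1690).
e_1·c_2 = (-0.6761)·(-2) + 0.5071·(-1) + 0.5071·2 + 0.1690·(-2) = 1.5213.
u_2 = c_2 − 1.5213·e_1 = (-0.9714, -1.7714, 1.2286, -2.2571).
‖u_2‖ = 3.2689, so e_2 = (-0.2972, -0.5419, 0.3758, -0.6905).
e_1·c_3 = (-0.6761)·(-3) + 0.5071·0 + 0.5071·(-1) + 0.1690·2 = 1.8593; e_2·c_3 = (-0.2972)·(-3) + (-0.5419)·0 + 0.3758·(-1) + (-0.6905)·2 = -0.8653.
u_3 = c_3 − 1.8593·e_1 + 0.8653·e_2 = (-2.0000, -1.4118, -1.6176, 1.0882).
‖u_3‖ = 3.1296, so e_3 = (-0.6391, -0.4511, -0.5169, 0.3477).
Qᵀb = (1.6903, -3.8458, 0.4887).
Back-substitute: x_3 = 0.4887/3.1296 = 0.1562.
x_2 = (-3.8458 + 0.8653·0.1562)/3.2689 = -1.1351.
x_1 = (1.6903 − 1.5213·(-1.1351) − 1.8593·0.1562)/5.9161 = 0.5285.

x = (0.5285, -1.1351, 0.1562)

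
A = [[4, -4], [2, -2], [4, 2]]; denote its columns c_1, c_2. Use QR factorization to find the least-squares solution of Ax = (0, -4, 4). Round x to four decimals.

c_1 = (4, 2, 4); ‖c_1‖ = 6.0000, so e_1 = (0.6667, 0.3333, 0.6667).
e_1·c_2 = 0.6667·(-4) + 0.3333·(-2) + 0.6667·2 = -2.0000.
u_2 = c_2 + 2.0000·e_1 = (-2.6667, -1.3333, 3.3333).
‖u_2‖ = 4.4721, so e_2 = (-0.5963, -0.2981, 0.7454).
Qᵀb = (1.3333, 4.1740).
Back-substitute: x_2 = 4.1740/4.4721 = 0.9333.
x_1 = (1.3333 + 2.0000·0.9333)/6.0000 = 0.5333.

x = (0.5333, 0.9333)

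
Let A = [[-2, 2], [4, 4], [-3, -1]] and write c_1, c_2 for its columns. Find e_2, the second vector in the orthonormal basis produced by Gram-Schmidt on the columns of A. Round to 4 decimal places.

c_1 = (-2, 4, -3); ‖c_1‖ = 5.3852, so e_1 = (-0.3714, 0.7428, -0.5571).
e_1·c_2 = (-0.3714)·2 + 0.7428·4 + (-0.5571)·(-1) = 2.7854.
u_2 = c_2 − 2.7854·e_1 = (3.0345, 1.9310, 0.5517).
‖u_2‖ = 3.6389, so e_2 = (0.8339, 0.5307, 0.1516).

e_2 = (0.8339, 0.5307, 0.1516)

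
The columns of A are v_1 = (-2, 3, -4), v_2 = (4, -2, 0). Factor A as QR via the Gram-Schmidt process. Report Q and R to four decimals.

Q = [[-0.3714, 0.8339], [0.5571, -0.1516], [-0.7428, -0.5307]], R = [[5.3852, -2.5997], [0.0000, 3.6389]]

e_1 = v_1/‖v_1‖ = (-2, 3, -4)/5.3852 = (-0.3714, 0.5571, -0.7428).
r_{12} = e_1·v_2 = -2.5997.
u_2 = v_2 + 2.5997·e_1 = (3.0345, -0.5517, -1.9310).
‖u_2‖ = 3.6389, so e_2 = (0.8339, -0.1516, -0.5307).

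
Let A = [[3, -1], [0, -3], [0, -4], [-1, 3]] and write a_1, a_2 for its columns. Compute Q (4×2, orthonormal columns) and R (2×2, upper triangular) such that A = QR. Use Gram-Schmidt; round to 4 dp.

a_1 = (3, 0, 0, -1); ‖a_1‖ = 3.1623, so e_1 = (0.9487, 0.0000, 0.0000, -0.3162).
e_1·a_2 = 0.9487·(-1) + 0.0000·(-3) + 0.0000·(-4) + (-0.3162)·3 = -1.8974.
u_2 = a_2 + 1.8974·e_1 = (0.8000, -3.0000, -4.0000, 2.4000).
‖u_2‖ = 5.6036, so e_2 = (0.1428, -0.5354, -0.7138, 0.4283).

Q = [[0.9487, 0.1428], [0.0000, -0.5354], [0.0000, -0.7138], [-0.3162, 0.4283]], R = [[3.1623, -1.8974], [0.0000, 5.6036]]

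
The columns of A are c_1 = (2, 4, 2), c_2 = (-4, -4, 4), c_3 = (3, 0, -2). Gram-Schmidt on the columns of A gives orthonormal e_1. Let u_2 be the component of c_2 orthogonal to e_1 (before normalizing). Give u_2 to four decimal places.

u_2 = (-2.6667, -1.3333, 5.3333)

c_1 = (2, 4, 2); ‖c_1‖ = 4.8990, so e_1 = (0.4082, 0.8165, 0.4082).
e_1·c_2 = 0.4082·(-4) + 0.8165·(-4) + 0.4082·4 = -3.2660.
u_2 = c_2 + 3.2660·e_1 = (-2.6667, -1.3333, 5.3333).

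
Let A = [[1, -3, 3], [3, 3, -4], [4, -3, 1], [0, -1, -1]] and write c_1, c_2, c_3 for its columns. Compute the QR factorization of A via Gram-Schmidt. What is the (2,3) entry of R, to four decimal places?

r_{23} = -4.6819

c_1 = (1, 3, 4, 0); ‖c_1‖ = 5.0990, so e_1 = (0.1961, 0.5883, 0.7845, 0.0000).
e_1·c_2 = 0.1961·(-3) + 0.5883·3 + 0.7845·(-3) + 0.0000·(-1) = -1.1767.
u_2 = c_2 + 1.1767·e_1 = (-2.7692, 3.6923, -2.0769, -1.0000).
‖u_2‖ = 5.1590, so e_2 = (-0.5368, 0.7157, -0.4026, -0.1938).
r_{23} = e_2·c_3 = -4.6819.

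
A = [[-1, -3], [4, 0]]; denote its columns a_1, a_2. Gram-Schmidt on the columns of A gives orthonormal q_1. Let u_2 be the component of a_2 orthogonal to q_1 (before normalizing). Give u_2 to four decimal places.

q_1 = a_1/‖a_1‖ = (-1, 4)/4.1231 = (-0.2425, 0.9701).
r_{12} = q_1·a_2 = 0.7276.
u_2 = a_2 − 0.7276·q_1 = (-2.8235, -0.7059).

u_2 = (-2.8235, -0.7059)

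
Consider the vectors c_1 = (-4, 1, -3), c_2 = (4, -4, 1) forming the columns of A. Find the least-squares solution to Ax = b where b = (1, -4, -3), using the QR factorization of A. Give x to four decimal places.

x = (1.2888, 1.4134)

c_1 = (-4, 1, -3); ‖c_1‖ = 5.0990, so q_1 = (-0.7845, 0.1961, -0.5883).
q_1·c_2 = (-0.7845)·4 + 0.1961·(-4) + (-0.5883)·1 = -4.5107.
u_2 = c_2 + 4.5107·q_1 = (0.4615, -3.1154, -1.6538).
‖u_2‖ = 3.5572, so q_2 = (0.1297, -0.8758, -0.4649).
Qᵀb = (0.1961, 5.0277).
Back-substitute: x_2 = 5.0277/3.5572 = 1.4134.
x_1 = (0.1961 + 4.5107·1.4134)/5.0990 = 1.2888.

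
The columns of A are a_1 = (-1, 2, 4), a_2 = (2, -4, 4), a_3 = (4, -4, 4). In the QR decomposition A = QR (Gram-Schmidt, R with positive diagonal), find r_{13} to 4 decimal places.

r_{13} = 0.8729

a_1 = (-1, 2, 4); ‖a_1‖ = 4.5826, so e_1 = (-0.2182, 0.4364, 0.8729).
r_{13} = e_1·a_3 = 0.8729.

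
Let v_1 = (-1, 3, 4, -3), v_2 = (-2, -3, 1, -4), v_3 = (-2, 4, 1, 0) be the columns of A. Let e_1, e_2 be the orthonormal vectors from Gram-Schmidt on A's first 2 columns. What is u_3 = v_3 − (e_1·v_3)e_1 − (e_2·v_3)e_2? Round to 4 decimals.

u_3 = (-2.2178, 0.8731, -1.0691, 0.1868)

v_1 = (-1, 3, 4, -3); ‖v_1‖ = 5.9161, so e_1 = (-0.1690, 0.5071, 0.6761, -0.5071).
e_1·v_2 = (-0.1690)·(-2) + 0.5071·(-3) + 0.6761·1 + (-0.5071)·(-4) = 1.5213.
u_2 = v_2 − 1.5213·e_1 = (-1.7429, -3.7714, -0.0286, -3.2286).
‖u_2‖ = 5.2617, so e_2 = (-0.3312, -0.7168, -0.0054, -0.6136).
e_1·v_3 = (-0.1690)·(-2) + 0.5071·4 + 0.6761·1 + (-0.5071)·0 = 3.0426; e_2·v_3 = (-0.3312)·(-2) + (-0.7168)·4 + (-0.0054)·1 + (-0.6136)·0 = -2.2100.
u_3 = v_3 − 3.0426·e_1 + 2.2100·e_2 = (-2.2178, 0.8731, -1.0691, 0.1868).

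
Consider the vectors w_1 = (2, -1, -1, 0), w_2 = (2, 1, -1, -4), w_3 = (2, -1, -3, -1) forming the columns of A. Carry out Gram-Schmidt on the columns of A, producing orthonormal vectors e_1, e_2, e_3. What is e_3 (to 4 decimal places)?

e_3 = (-0.4621, -0.0385, -0.8858, -0.0193)

e_1 = w_1/‖w_1‖ = (2, -1, -1, 0)/2.4495 = (0.8165, -0.4082, -0.4082, 0.0000).
r_{12} = e_1·w_2 = 1.6330.
u_2 = w_2 − 1.6330·e_1 = (0.6667, 1.6667, -0.3333, -4.0000).
‖u_2‖ = 4.3970, so e_2 = (0.1516, 0.3790, -0.0758, -0.9097).
r_{13} = e_1·w_3 = 3.2660; r_{23} = e_2·w_3 = 1.0613.
u_3 = w_3 − 3.2660·e_1 − 1.0613·e_2 = (-0.8276, -0.0690, -1.5862, -0.0345).
‖u_3‖ = 1.7908, so e_3 = (-0.4621, -0.0385, -0.8858, -0.0193).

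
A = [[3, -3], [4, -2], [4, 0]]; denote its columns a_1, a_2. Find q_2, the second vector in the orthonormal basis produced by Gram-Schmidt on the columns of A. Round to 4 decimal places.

q_1 = a_1/‖a_1‖ = (3, 4, 4)/6.4031 = (0.4685, 0.6247, 0.6247).
r_{12} = q_1·a_2 = -2.6550.
u_2 = a_2 + 2.6550·q_1 = (-1.7561, -0.3415, 1.6585).
‖u_2‖ = 2.4395, so q_2 = (-0.7199, -0.1400, 0.6799).

q_2 = (-0.7199, -0.1400, 0.6799)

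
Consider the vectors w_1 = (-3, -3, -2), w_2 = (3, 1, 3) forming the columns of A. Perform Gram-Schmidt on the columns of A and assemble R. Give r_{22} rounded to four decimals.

r_{22} = 2.0671

w_1 = (-3, -3, -2); ‖w_1‖ = 4.6904, so e_1 = (-0.6396, -0.6396, -0.4264).
e_1·w_2 = (-0.6396)·3 + (-0.6396)·1 + (-0.4264)·3 = -3.8376.
u_2 = w_2 + 3.8376·e_1 = (0.5455, -1.4545, 1.3636).
r_{22} = ‖u_2‖ = 2.0671.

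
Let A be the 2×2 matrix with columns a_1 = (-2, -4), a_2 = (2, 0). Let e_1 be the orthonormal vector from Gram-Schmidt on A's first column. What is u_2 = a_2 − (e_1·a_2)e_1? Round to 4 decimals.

u_2 = (1.6000, -0.8000)

a_1 = (-2, -4); ‖a_1‖ = 4.4721, so e_1 = (-0.4472, -0.8944).
e_1·a_2 = (-0.4472)·2 + (-0.8944)·0 = -0.8944.
u_2 = a_2 + 0.8944·e_1 = (1.6000, -0.8000).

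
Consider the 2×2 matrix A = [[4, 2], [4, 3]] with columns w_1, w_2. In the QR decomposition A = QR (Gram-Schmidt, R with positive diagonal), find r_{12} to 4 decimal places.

r_{12} = 3.5355

q_1 = w_1/‖w_1‖ = (4, 4)/5.6569 = (0.7071, 0.7071).
r_{12} = q_1·w_2 = 3.5355.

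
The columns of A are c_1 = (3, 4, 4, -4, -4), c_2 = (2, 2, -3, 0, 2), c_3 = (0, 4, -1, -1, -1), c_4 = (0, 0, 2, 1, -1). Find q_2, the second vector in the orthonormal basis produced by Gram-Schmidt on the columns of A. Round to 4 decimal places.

c_1 = (3, 4, 4, -4, -4); ‖c_1‖ = 8.5440, so q_1 = (0.3511, 0.4682, 0.4682, -0.4682, -0.4682).
q_1·c_2 = 0.3511·2 + 0.4682·2 + 0.4682·(-3) + (-0.4682)·0 + (-0.4682)·2 = -0.7022.
u_2 = c_2 + 0.7022·q_1 = (2.2466, 2.3288, -2.6712, -0.3288, 1.6712).
‖u_2‖ = 4.5284, so q_2 = (0.4961, 0.5143, -0.5899, -0.0726, 0.3691).

q_2 = (0.4961, 0.5143, -0.5899, -0.0726, 0.3691)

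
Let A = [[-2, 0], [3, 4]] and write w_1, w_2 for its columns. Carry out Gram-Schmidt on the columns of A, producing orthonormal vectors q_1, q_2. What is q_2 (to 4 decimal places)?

q_2 = (0.8321, 0.5547)

w_1 = (-2, 3); ‖w_1‖ = 3.6056, so q_1 = (-0.5547, 0.8321).
q_1·w_2 = (-0.5547)·0 + 0.8321·4 = 3.3282.
u_2 = w_2 − 3.3282·q_1 = (1.8462, 1.2308).
‖u_2‖ = 2.2188, so q_2 = (0.8321, 0.5547).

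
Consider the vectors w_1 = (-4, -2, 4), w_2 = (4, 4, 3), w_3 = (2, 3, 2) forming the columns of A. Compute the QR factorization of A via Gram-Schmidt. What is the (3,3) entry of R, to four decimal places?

w_1 = (-4, -2, 4); ‖w_1‖ = 6.0000, so e_1 = (-0.6667, -0.3333, 0.6667).
e_1·w_2 = (-0.6667)·4 + (-0.3333)·4 + 0.6667·3 = -2.0000.
u_2 = w_2 + 2.0000·e_1 = (2.6667, 3.3333, 4.3333).
‖u_2‖ = 6.0828, so e_2 = (0.4384, 0.5480, 0.7124).
e_1·w_3 = (-0.6667)·2 + (-0.3333)·3 + 0.6667·2 = -1.0000; e_2·w_3 = 0.4384·2 + 0.5480·3 + 0.7124·2 = 3.9456.
u_3 = w_3 + 1.0000·e_1 − 3.9456·e_2 = (-0.3964, 0.5045, -0.1441).
r_{33} = ‖u_3‖ = 0.6576.

r_{33} = 0.6576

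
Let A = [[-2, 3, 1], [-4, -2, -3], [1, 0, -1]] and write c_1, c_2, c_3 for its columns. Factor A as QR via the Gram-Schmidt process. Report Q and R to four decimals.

c_1 = (-2, -4, 1); ‖c_1‖ = 4.5826, so q_1 = (-0.4364, -0.8729, 0.2182).
q_1·c_2 = (-0.4364)·3 + (-0.8729)·(-2) + 0.2182·0 = 0.4364.
u_2 = c_2 − 0.4364·q_1 = (3.1905, -1.6190, -0.0952).
‖u_2‖ = 3.5790, so q_2 = (0.8914, -0.4524, -0.0266).
q_1·c_3 = (-0.4364)·1 + (-0.8729)·(-3) + 0.2182·(-1) = 1.9640; q_2·c_3 = 0.8914·1 + (-0.4524)·(-3) + (-0.0266)·(-1) = 2.2752.
u_3 = c_3 − 1.9640·q_1 − 2.2752·q_2 = (-0.1710, -0.2565, -1.3680).
‖u_3‖ = 1.4023, so q_3 = (-0.1219, -0.1829, -0.9755).

Q = [[-0.4364, 0.8914, -0.1219], [-0.8729, -0.4524, -0.1829], [0.2182, -0.0266, -0.9755]], R = [[4.5826, 0.4364, 1.9640], [0.0000, 3.5790, 2.2752], [0.0000, 0.0000, 1.4023]]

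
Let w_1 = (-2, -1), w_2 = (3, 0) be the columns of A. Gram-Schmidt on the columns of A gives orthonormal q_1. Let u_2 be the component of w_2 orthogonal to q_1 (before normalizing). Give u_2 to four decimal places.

u_2 = (0.6000, -1.2000)

w_1 = (-2, -1); ‖w_1‖ = 2.2361, so q_1 = (-0.8944, -0.4472).
q_1·w_2 = (-0.8944)·3 + (-0.4472)·0 = -2.6833.
u_2 = w_2 + 2.6833·q_1 = (0.6000, -1.2000).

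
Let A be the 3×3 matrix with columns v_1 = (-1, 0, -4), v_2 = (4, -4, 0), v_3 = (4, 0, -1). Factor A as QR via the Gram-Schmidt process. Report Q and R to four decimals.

v_1 = (-1, 0, -4); ‖v_1‖ = 4.1231, so e_1 = (-0.2425, 0.0000, -0.9701).
e_1·v_2 = (-0.2425)·4 + 0.0000·(-4) + (-0.9701)·0 = -0.9701.
u_2 = v_2 + 0.9701·e_1 = (3.7647, -4.0000, -0.9412).
‖u_2‖ = 5.5730, so e_2 = (0.6755, -0.7177, -0.1689).
e_1·v_3 = (-0.2425)·4 + 0.0000·0 + (-0.9701)·(-1) = 0.0000; e_2·v_3 = 0.6755·4 + (-0.7177)·0 + (-0.1689)·(-1) = 2.8710.
u_3 = v_3 + 0.0000·e_1 − 2.8710·e_2 = (2.0606, 2.0606, -0.5152).
‖u_3‖ = 2.9593, so e_3 = (0.6963, 0.6963, -0.1741).

Q = [[-0.2425, 0.6755, 0.6963], [0.0000, -0.7177, 0.6963], [-0.9701, -0.1689, -0.1741]], R = [[4.1231, -0.9701, 0.0000], [0.0000, 5.5730, 2.8710], [0.0000, 0.0000, 2.9593]]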